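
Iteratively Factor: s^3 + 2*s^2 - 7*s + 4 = (s - 1)*(s^2 + 3*s - 4) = (s - 1)^2*(s + 4)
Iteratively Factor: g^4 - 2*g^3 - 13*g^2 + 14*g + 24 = (g + 3)*(g^3 - 5*g^2 + 2*g + 8) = (g + 1)*(g + 3)*(g^2 - 6*g + 8) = (g - 2)*(g + 1)*(g + 3)*(g - 4)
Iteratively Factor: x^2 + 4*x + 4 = (x + 2)*(x + 2)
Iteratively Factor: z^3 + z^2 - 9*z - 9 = (z - 3)*(z^2 + 4*z + 3) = (z - 3)*(z + 1)*(z + 3)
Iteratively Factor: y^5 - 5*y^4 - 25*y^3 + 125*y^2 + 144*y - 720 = (y + 4)*(y^4 - 9*y^3 + 11*y^2 + 81*y - 180) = (y + 3)*(y + 4)*(y^3 - 12*y^2 + 47*y - 60) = (y - 5)*(y + 3)*(y + 4)*(y^2 - 7*y + 12) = (y - 5)*(y - 4)*(y + 3)*(y + 4)*(y - 3)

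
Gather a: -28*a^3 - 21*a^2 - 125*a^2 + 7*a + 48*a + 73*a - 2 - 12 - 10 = -28*a^3 - 146*a^2 + 128*a - 24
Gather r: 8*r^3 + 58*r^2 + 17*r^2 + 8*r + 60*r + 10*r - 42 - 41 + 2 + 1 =8*r^3 + 75*r^2 + 78*r - 80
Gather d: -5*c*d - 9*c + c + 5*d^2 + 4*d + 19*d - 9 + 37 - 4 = -8*c + 5*d^2 + d*(23 - 5*c) + 24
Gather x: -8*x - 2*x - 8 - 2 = -10*x - 10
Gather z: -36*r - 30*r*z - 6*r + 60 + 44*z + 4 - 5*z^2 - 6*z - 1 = -42*r - 5*z^2 + z*(38 - 30*r) + 63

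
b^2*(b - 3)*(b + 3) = b^4 - 9*b^2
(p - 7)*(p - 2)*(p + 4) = p^3 - 5*p^2 - 22*p + 56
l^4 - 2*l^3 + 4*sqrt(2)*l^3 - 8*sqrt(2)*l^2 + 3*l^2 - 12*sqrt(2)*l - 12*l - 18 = (l - 3)*(l + 1)*(l + sqrt(2))*(l + 3*sqrt(2))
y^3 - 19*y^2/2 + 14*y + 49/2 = (y - 7)*(y - 7/2)*(y + 1)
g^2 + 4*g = g*(g + 4)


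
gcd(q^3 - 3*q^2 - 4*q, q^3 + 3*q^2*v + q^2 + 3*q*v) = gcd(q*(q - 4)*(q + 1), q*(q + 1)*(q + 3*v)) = q^2 + q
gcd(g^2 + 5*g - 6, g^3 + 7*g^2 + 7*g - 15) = g - 1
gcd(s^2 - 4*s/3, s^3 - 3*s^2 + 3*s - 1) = 1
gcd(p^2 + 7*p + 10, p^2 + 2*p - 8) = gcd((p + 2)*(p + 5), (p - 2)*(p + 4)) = 1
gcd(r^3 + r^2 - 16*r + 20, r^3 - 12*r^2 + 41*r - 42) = r - 2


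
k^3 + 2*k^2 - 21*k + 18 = (k - 3)*(k - 1)*(k + 6)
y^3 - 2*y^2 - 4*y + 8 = (y - 2)^2*(y + 2)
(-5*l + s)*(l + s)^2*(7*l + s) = -35*l^4 - 68*l^3*s - 30*l^2*s^2 + 4*l*s^3 + s^4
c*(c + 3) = c^2 + 3*c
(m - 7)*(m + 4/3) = m^2 - 17*m/3 - 28/3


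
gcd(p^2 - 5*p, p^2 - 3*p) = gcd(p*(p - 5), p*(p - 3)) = p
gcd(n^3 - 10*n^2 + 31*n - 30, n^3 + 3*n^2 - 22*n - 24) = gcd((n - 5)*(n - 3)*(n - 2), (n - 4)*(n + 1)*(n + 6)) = 1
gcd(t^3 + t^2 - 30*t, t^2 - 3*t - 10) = t - 5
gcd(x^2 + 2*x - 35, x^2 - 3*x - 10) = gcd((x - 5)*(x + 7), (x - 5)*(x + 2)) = x - 5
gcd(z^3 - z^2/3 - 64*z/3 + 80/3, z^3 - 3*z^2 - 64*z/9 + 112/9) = z^2 - 16*z/3 + 16/3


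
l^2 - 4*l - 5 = (l - 5)*(l + 1)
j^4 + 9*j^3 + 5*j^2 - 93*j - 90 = (j - 3)*(j + 1)*(j + 5)*(j + 6)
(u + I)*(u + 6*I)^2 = u^3 + 13*I*u^2 - 48*u - 36*I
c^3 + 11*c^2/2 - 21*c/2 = c*(c - 3/2)*(c + 7)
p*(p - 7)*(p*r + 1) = p^3*r - 7*p^2*r + p^2 - 7*p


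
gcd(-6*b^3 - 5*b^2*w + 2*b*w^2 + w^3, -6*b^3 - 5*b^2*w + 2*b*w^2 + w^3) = -6*b^3 - 5*b^2*w + 2*b*w^2 + w^3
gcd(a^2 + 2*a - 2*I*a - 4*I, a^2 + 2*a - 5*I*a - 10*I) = a + 2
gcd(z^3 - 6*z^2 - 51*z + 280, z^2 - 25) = z - 5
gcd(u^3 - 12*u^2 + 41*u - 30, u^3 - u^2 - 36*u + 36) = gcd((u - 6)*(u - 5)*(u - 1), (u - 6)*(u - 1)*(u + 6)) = u^2 - 7*u + 6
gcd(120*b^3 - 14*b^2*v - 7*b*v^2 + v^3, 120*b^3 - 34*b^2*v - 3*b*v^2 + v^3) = -5*b + v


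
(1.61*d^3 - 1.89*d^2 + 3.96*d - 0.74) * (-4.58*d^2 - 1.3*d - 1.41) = -7.3738*d^5 + 6.5632*d^4 - 17.9499*d^3 + 0.9061*d^2 - 4.6216*d + 1.0434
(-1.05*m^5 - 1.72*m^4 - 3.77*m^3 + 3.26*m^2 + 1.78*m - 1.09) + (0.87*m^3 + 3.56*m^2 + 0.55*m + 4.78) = -1.05*m^5 - 1.72*m^4 - 2.9*m^3 + 6.82*m^2 + 2.33*m + 3.69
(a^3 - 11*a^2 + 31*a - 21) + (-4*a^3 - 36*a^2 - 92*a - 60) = -3*a^3 - 47*a^2 - 61*a - 81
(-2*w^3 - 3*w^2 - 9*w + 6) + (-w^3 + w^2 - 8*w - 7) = -3*w^3 - 2*w^2 - 17*w - 1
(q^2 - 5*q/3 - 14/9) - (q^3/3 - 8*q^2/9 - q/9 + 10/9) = -q^3/3 + 17*q^2/9 - 14*q/9 - 8/3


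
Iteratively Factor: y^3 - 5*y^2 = (y)*(y^2 - 5*y) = y^2*(y - 5)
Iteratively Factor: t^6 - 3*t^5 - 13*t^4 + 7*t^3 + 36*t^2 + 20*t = (t + 1)*(t^5 - 4*t^4 - 9*t^3 + 16*t^2 + 20*t) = t*(t + 1)*(t^4 - 4*t^3 - 9*t^2 + 16*t + 20) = t*(t + 1)^2*(t^3 - 5*t^2 - 4*t + 20) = t*(t + 1)^2*(t + 2)*(t^2 - 7*t + 10) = t*(t - 2)*(t + 1)^2*(t + 2)*(t - 5)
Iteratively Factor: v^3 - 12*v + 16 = (v - 2)*(v^2 + 2*v - 8) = (v - 2)^2*(v + 4)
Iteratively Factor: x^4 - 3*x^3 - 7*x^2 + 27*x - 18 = (x - 3)*(x^3 - 7*x + 6) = (x - 3)*(x - 2)*(x^2 + 2*x - 3) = (x - 3)*(x - 2)*(x - 1)*(x + 3)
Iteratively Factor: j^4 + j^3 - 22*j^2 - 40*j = (j + 2)*(j^3 - j^2 - 20*j) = j*(j + 2)*(j^2 - j - 20) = j*(j + 2)*(j + 4)*(j - 5)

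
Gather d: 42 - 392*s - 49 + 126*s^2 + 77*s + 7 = 126*s^2 - 315*s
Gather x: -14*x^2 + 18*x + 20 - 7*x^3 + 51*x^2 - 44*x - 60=-7*x^3 + 37*x^2 - 26*x - 40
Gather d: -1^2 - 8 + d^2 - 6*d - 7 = d^2 - 6*d - 16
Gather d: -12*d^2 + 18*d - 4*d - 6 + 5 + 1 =-12*d^2 + 14*d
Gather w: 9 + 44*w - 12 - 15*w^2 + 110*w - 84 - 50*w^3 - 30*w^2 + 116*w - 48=-50*w^3 - 45*w^2 + 270*w - 135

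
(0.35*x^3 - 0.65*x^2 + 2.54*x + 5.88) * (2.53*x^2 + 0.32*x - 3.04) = 0.8855*x^5 - 1.5325*x^4 + 5.1542*x^3 + 17.6652*x^2 - 5.84*x - 17.8752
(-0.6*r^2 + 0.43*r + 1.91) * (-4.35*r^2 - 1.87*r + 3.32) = 2.61*r^4 - 0.7485*r^3 - 11.1046*r^2 - 2.1441*r + 6.3412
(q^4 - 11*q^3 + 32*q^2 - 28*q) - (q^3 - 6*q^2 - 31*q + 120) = q^4 - 12*q^3 + 38*q^2 + 3*q - 120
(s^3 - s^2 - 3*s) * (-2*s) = -2*s^4 + 2*s^3 + 6*s^2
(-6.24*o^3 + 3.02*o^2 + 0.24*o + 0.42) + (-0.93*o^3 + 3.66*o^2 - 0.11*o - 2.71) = -7.17*o^3 + 6.68*o^2 + 0.13*o - 2.29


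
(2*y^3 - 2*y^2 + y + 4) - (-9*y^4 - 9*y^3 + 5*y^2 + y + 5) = 9*y^4 + 11*y^3 - 7*y^2 - 1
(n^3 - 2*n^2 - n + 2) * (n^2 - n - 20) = n^5 - 3*n^4 - 19*n^3 + 43*n^2 + 18*n - 40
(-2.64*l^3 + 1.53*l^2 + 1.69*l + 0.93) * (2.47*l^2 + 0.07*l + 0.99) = -6.5208*l^5 + 3.5943*l^4 + 1.6678*l^3 + 3.9301*l^2 + 1.7382*l + 0.9207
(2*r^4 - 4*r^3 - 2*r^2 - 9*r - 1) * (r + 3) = 2*r^5 + 2*r^4 - 14*r^3 - 15*r^2 - 28*r - 3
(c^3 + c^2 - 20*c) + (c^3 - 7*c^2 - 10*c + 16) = 2*c^3 - 6*c^2 - 30*c + 16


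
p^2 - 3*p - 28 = (p - 7)*(p + 4)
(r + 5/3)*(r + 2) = r^2 + 11*r/3 + 10/3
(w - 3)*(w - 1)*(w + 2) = w^3 - 2*w^2 - 5*w + 6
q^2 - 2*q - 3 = (q - 3)*(q + 1)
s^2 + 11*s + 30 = (s + 5)*(s + 6)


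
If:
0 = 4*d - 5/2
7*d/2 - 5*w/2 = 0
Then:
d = 5/8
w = 7/8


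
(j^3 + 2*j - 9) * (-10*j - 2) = -10*j^4 - 2*j^3 - 20*j^2 + 86*j + 18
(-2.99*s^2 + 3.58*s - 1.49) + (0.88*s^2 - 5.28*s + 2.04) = -2.11*s^2 - 1.7*s + 0.55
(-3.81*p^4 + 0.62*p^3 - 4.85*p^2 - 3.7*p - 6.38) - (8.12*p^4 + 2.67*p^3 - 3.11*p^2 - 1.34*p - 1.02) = -11.93*p^4 - 2.05*p^3 - 1.74*p^2 - 2.36*p - 5.36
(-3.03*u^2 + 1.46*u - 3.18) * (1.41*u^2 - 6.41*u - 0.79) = -4.2723*u^4 + 21.4809*u^3 - 11.4487*u^2 + 19.2304*u + 2.5122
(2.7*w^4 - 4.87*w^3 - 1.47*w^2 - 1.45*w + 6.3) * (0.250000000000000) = 0.675*w^4 - 1.2175*w^3 - 0.3675*w^2 - 0.3625*w + 1.575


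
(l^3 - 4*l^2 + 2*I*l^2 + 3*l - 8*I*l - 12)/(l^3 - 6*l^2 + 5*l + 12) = (l^2 + 2*I*l + 3)/(l^2 - 2*l - 3)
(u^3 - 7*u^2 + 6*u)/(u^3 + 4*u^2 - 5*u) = (u - 6)/(u + 5)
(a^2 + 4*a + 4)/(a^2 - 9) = (a^2 + 4*a + 4)/(a^2 - 9)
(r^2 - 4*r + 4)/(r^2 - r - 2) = (r - 2)/(r + 1)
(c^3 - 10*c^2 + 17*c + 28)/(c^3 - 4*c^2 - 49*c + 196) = (c + 1)/(c + 7)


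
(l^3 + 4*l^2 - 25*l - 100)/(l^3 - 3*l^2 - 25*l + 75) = (l + 4)/(l - 3)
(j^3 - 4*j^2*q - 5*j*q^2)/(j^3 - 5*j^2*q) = (j + q)/j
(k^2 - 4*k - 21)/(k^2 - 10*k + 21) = (k + 3)/(k - 3)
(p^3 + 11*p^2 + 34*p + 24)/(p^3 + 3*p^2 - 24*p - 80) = (p^2 + 7*p + 6)/(p^2 - p - 20)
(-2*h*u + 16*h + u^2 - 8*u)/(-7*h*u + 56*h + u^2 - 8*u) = (-2*h + u)/(-7*h + u)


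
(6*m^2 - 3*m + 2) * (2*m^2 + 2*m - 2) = 12*m^4 + 6*m^3 - 14*m^2 + 10*m - 4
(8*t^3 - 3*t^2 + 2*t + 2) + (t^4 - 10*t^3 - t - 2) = t^4 - 2*t^3 - 3*t^2 + t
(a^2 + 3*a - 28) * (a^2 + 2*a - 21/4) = a^4 + 5*a^3 - 109*a^2/4 - 287*a/4 + 147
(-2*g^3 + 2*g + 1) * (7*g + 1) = -14*g^4 - 2*g^3 + 14*g^2 + 9*g + 1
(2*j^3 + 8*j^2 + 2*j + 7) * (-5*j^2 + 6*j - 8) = -10*j^5 - 28*j^4 + 22*j^3 - 87*j^2 + 26*j - 56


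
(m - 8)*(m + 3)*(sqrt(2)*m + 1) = sqrt(2)*m^3 - 5*sqrt(2)*m^2 + m^2 - 24*sqrt(2)*m - 5*m - 24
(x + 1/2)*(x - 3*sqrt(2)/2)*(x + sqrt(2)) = x^3 - sqrt(2)*x^2/2 + x^2/2 - 3*x - sqrt(2)*x/4 - 3/2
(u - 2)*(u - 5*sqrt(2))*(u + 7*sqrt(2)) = u^3 - 2*u^2 + 2*sqrt(2)*u^2 - 70*u - 4*sqrt(2)*u + 140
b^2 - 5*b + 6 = (b - 3)*(b - 2)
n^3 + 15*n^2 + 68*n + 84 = (n + 2)*(n + 6)*(n + 7)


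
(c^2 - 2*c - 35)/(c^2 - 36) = (c^2 - 2*c - 35)/(c^2 - 36)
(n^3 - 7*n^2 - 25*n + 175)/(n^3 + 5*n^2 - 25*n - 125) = (n - 7)/(n + 5)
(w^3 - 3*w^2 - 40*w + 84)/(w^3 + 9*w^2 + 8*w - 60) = (w - 7)/(w + 5)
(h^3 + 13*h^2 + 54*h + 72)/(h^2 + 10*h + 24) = h + 3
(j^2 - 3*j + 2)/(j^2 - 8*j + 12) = (j - 1)/(j - 6)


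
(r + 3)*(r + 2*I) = r^2 + 3*r + 2*I*r + 6*I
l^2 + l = l*(l + 1)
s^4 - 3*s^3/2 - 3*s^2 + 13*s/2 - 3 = (s - 3/2)*(s - 1)^2*(s + 2)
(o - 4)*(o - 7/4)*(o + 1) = o^3 - 19*o^2/4 + 5*o/4 + 7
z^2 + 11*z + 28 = (z + 4)*(z + 7)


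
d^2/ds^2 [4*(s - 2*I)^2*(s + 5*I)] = 24*s + 8*I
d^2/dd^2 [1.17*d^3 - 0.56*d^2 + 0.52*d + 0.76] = 7.02*d - 1.12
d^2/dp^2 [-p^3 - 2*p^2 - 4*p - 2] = -6*p - 4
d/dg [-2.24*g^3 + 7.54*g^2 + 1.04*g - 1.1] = -6.72*g^2 + 15.08*g + 1.04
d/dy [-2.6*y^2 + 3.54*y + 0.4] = 3.54 - 5.2*y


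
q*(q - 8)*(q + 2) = q^3 - 6*q^2 - 16*q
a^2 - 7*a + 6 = (a - 6)*(a - 1)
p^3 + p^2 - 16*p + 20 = (p - 2)^2*(p + 5)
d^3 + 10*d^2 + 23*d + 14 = (d + 1)*(d + 2)*(d + 7)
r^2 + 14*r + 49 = (r + 7)^2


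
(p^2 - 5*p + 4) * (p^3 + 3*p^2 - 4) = p^5 - 2*p^4 - 11*p^3 + 8*p^2 + 20*p - 16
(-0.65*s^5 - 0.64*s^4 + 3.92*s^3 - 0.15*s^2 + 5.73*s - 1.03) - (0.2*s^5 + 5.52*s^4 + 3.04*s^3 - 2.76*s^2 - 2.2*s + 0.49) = -0.85*s^5 - 6.16*s^4 + 0.88*s^3 + 2.61*s^2 + 7.93*s - 1.52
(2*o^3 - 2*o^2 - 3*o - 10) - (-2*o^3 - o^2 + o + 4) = 4*o^3 - o^2 - 4*o - 14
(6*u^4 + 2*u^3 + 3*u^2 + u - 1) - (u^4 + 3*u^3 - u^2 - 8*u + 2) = 5*u^4 - u^3 + 4*u^2 + 9*u - 3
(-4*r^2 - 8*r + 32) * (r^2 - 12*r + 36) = -4*r^4 + 40*r^3 - 16*r^2 - 672*r + 1152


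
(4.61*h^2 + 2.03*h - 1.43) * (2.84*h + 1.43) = 13.0924*h^3 + 12.3575*h^2 - 1.1583*h - 2.0449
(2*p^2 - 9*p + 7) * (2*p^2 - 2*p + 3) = 4*p^4 - 22*p^3 + 38*p^2 - 41*p + 21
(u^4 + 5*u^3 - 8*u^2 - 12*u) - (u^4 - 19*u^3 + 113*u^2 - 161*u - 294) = 24*u^3 - 121*u^2 + 149*u + 294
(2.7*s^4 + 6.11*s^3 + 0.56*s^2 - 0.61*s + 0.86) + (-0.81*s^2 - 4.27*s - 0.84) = 2.7*s^4 + 6.11*s^3 - 0.25*s^2 - 4.88*s + 0.02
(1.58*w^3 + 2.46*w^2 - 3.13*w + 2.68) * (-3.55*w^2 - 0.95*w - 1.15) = -5.609*w^5 - 10.234*w^4 + 6.9575*w^3 - 9.3695*w^2 + 1.0535*w - 3.082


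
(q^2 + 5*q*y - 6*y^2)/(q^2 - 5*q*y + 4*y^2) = (-q - 6*y)/(-q + 4*y)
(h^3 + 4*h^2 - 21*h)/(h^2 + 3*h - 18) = h*(h + 7)/(h + 6)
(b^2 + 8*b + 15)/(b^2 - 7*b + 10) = (b^2 + 8*b + 15)/(b^2 - 7*b + 10)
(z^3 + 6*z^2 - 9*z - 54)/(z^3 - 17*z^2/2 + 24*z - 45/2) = 2*(z^2 + 9*z + 18)/(2*z^2 - 11*z + 15)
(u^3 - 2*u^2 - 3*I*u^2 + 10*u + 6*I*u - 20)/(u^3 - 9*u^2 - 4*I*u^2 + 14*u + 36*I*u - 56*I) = (u^2 - 3*I*u + 10)/(u^2 - u*(7 + 4*I) + 28*I)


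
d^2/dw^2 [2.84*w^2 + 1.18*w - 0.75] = 5.68000000000000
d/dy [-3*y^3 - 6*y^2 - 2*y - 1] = -9*y^2 - 12*y - 2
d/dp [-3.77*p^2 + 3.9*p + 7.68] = 3.9 - 7.54*p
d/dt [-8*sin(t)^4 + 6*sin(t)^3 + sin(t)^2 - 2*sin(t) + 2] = 2*(-16*sin(t)^3 + 9*sin(t)^2 + sin(t) - 1)*cos(t)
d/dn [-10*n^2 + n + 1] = 1 - 20*n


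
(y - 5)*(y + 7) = y^2 + 2*y - 35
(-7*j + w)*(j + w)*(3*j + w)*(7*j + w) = -147*j^4 - 196*j^3*w - 46*j^2*w^2 + 4*j*w^3 + w^4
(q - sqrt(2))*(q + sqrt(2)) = q^2 - 2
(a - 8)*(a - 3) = a^2 - 11*a + 24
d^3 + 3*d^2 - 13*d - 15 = (d - 3)*(d + 1)*(d + 5)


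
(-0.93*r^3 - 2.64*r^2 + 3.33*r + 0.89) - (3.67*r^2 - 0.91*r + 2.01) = -0.93*r^3 - 6.31*r^2 + 4.24*r - 1.12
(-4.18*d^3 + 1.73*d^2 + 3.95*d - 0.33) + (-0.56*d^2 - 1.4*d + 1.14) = -4.18*d^3 + 1.17*d^2 + 2.55*d + 0.81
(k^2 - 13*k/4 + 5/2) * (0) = 0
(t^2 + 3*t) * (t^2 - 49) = t^4 + 3*t^3 - 49*t^2 - 147*t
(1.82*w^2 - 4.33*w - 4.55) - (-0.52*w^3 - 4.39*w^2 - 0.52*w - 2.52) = 0.52*w^3 + 6.21*w^2 - 3.81*w - 2.03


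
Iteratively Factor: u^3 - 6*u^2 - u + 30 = (u - 3)*(u^2 - 3*u - 10) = (u - 5)*(u - 3)*(u + 2)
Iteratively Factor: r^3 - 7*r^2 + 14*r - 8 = (r - 2)*(r^2 - 5*r + 4) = (r - 4)*(r - 2)*(r - 1)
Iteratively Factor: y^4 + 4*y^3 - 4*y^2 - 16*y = (y + 2)*(y^3 + 2*y^2 - 8*y) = y*(y + 2)*(y^2 + 2*y - 8) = y*(y + 2)*(y + 4)*(y - 2)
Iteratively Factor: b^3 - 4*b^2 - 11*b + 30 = (b - 2)*(b^2 - 2*b - 15) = (b - 2)*(b + 3)*(b - 5)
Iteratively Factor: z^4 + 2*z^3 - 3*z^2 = (z + 3)*(z^3 - z^2) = (z - 1)*(z + 3)*(z^2) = z*(z - 1)*(z + 3)*(z)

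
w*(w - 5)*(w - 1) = w^3 - 6*w^2 + 5*w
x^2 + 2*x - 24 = (x - 4)*(x + 6)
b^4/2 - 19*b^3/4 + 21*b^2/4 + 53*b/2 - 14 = (b/2 + 1)*(b - 7)*(b - 4)*(b - 1/2)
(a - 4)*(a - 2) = a^2 - 6*a + 8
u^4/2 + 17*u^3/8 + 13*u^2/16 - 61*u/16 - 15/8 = (u/2 + 1)*(u - 5/4)*(u + 1/2)*(u + 3)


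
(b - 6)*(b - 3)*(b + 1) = b^3 - 8*b^2 + 9*b + 18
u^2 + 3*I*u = u*(u + 3*I)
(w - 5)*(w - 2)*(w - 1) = w^3 - 8*w^2 + 17*w - 10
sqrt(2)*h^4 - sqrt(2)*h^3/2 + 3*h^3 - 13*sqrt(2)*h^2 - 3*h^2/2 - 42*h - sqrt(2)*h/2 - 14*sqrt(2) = (h - 4)*(h + 7/2)*(h + sqrt(2))*(sqrt(2)*h + 1)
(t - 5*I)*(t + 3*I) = t^2 - 2*I*t + 15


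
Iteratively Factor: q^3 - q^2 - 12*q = (q)*(q^2 - q - 12) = q*(q - 4)*(q + 3)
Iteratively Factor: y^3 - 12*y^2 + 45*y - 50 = (y - 2)*(y^2 - 10*y + 25) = (y - 5)*(y - 2)*(y - 5)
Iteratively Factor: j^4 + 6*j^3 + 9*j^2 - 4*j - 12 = (j + 2)*(j^3 + 4*j^2 + j - 6) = (j + 2)*(j + 3)*(j^2 + j - 2) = (j - 1)*(j + 2)*(j + 3)*(j + 2)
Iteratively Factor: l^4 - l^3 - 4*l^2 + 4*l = (l)*(l^3 - l^2 - 4*l + 4) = l*(l - 2)*(l^2 + l - 2) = l*(l - 2)*(l - 1)*(l + 2)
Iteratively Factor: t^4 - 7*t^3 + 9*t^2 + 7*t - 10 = (t - 2)*(t^3 - 5*t^2 - t + 5) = (t - 2)*(t + 1)*(t^2 - 6*t + 5) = (t - 5)*(t - 2)*(t + 1)*(t - 1)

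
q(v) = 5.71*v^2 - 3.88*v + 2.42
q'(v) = 11.42*v - 3.88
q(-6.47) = 266.55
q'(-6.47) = -77.77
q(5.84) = 174.50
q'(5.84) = 62.81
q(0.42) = 1.80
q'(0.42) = 0.92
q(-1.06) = 12.95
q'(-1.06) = -15.99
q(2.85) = 37.74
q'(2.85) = 28.67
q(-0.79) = 9.05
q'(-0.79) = -12.90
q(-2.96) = 63.93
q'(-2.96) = -37.68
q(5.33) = 143.95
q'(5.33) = 56.99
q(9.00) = 430.01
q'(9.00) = 98.90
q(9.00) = 430.01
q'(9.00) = 98.90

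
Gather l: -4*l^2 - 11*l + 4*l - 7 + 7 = -4*l^2 - 7*l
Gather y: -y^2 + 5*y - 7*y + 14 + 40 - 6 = -y^2 - 2*y + 48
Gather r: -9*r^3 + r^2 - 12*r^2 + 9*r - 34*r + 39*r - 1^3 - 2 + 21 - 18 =-9*r^3 - 11*r^2 + 14*r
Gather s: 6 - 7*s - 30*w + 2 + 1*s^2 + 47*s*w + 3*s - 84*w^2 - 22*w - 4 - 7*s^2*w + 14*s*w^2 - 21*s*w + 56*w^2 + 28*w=s^2*(1 - 7*w) + s*(14*w^2 + 26*w - 4) - 28*w^2 - 24*w + 4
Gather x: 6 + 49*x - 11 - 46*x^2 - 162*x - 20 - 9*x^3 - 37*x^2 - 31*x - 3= -9*x^3 - 83*x^2 - 144*x - 28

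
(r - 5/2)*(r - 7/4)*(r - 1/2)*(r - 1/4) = r^4 - 5*r^3 + 123*r^2/16 - 61*r/16 + 35/64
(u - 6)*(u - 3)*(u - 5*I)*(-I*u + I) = -I*u^4 - 5*u^3 + 10*I*u^3 + 50*u^2 - 27*I*u^2 - 135*u + 18*I*u + 90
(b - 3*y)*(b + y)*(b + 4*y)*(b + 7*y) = b^4 + 9*b^3*y + 3*b^2*y^2 - 89*b*y^3 - 84*y^4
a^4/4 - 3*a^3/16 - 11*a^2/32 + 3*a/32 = a*(a/4 + 1/4)*(a - 3/2)*(a - 1/4)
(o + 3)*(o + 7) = o^2 + 10*o + 21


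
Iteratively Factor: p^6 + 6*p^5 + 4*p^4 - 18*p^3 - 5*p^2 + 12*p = (p - 1)*(p^5 + 7*p^4 + 11*p^3 - 7*p^2 - 12*p) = (p - 1)*(p + 1)*(p^4 + 6*p^3 + 5*p^2 - 12*p) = p*(p - 1)*(p + 1)*(p^3 + 6*p^2 + 5*p - 12) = p*(p - 1)*(p + 1)*(p + 4)*(p^2 + 2*p - 3) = p*(p - 1)^2*(p + 1)*(p + 4)*(p + 3)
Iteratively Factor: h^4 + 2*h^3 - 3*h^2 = (h)*(h^3 + 2*h^2 - 3*h) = h*(h + 3)*(h^2 - h) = h^2*(h + 3)*(h - 1)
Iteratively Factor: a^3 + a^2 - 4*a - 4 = (a + 2)*(a^2 - a - 2) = (a + 1)*(a + 2)*(a - 2)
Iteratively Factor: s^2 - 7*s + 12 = (s - 4)*(s - 3)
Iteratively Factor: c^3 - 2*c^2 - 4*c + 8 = (c - 2)*(c^2 - 4) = (c - 2)*(c + 2)*(c - 2)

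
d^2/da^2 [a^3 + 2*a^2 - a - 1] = 6*a + 4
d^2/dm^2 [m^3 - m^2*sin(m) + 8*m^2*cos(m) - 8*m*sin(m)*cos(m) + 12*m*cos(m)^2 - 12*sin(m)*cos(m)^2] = m^2*sin(m) - 8*m^2*cos(m) - 32*m*sin(m) + 16*m*sin(2*m) - 4*m*cos(m) - 24*m*cos(2*m) + 6*m + sin(m) - 24*sin(2*m) + 27*sin(3*m) + 16*cos(m) - 16*cos(2*m)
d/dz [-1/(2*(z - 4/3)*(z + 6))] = 3*(3*z + 7)/((z + 6)^2*(3*z - 4)^2)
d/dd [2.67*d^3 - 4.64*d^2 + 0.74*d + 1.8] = 8.01*d^2 - 9.28*d + 0.74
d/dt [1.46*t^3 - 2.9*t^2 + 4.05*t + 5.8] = 4.38*t^2 - 5.8*t + 4.05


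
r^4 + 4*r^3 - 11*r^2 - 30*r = r*(r - 3)*(r + 2)*(r + 5)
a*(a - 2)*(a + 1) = a^3 - a^2 - 2*a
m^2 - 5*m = m*(m - 5)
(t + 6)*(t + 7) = t^2 + 13*t + 42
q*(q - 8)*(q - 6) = q^3 - 14*q^2 + 48*q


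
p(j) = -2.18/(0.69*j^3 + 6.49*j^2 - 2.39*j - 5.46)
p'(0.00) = -0.17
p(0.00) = 0.40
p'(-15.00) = 0.00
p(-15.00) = 0.00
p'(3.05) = 0.03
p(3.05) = -0.03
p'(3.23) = 0.02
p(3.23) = -0.03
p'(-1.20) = -1.06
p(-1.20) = -0.39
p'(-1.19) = -1.11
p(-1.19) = -0.40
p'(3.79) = 0.01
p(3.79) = -0.02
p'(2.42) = 0.07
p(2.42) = -0.06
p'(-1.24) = -0.88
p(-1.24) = -0.35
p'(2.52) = 0.06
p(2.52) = -0.05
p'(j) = -2.18*(-2.07*j^2 - 12.98*j + 2.39)/(0.69*j^3 + 6.49*j^2 - 2.39*j - 5.46)^2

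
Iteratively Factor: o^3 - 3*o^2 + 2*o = (o - 1)*(o^2 - 2*o) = o*(o - 1)*(o - 2)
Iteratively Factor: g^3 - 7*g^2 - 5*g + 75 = (g + 3)*(g^2 - 10*g + 25) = (g - 5)*(g + 3)*(g - 5)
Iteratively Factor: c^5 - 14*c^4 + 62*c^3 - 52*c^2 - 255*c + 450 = (c + 2)*(c^4 - 16*c^3 + 94*c^2 - 240*c + 225) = (c - 3)*(c + 2)*(c^3 - 13*c^2 + 55*c - 75) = (c - 3)^2*(c + 2)*(c^2 - 10*c + 25) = (c - 5)*(c - 3)^2*(c + 2)*(c - 5)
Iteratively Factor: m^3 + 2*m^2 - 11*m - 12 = (m + 4)*(m^2 - 2*m - 3) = (m - 3)*(m + 4)*(m + 1)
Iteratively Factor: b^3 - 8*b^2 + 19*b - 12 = (b - 1)*(b^2 - 7*b + 12) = (b - 3)*(b - 1)*(b - 4)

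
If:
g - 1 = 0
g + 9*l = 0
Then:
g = 1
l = -1/9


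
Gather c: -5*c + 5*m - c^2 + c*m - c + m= -c^2 + c*(m - 6) + 6*m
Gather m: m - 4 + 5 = m + 1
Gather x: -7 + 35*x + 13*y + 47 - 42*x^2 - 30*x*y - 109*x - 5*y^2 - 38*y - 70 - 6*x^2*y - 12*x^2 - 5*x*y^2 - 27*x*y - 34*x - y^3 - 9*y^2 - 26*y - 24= x^2*(-6*y - 54) + x*(-5*y^2 - 57*y - 108) - y^3 - 14*y^2 - 51*y - 54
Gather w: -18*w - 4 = -18*w - 4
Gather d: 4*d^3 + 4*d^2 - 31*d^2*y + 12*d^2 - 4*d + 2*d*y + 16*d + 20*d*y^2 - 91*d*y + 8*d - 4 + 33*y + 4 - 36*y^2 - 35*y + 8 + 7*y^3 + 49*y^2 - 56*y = 4*d^3 + d^2*(16 - 31*y) + d*(20*y^2 - 89*y + 20) + 7*y^3 + 13*y^2 - 58*y + 8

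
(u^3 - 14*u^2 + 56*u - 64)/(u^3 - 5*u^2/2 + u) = 2*(u^2 - 12*u + 32)/(u*(2*u - 1))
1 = 1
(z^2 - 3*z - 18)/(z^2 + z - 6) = (z - 6)/(z - 2)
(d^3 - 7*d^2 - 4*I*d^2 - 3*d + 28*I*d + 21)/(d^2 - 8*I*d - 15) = (d^2 - d*(7 + I) + 7*I)/(d - 5*I)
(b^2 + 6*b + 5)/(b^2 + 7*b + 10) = (b + 1)/(b + 2)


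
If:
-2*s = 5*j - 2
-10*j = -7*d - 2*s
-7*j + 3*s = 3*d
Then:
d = 32/293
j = 54/293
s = 158/293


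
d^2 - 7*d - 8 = (d - 8)*(d + 1)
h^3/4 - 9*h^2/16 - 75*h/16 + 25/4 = (h/4 + 1)*(h - 5)*(h - 5/4)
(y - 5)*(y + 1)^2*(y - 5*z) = y^4 - 5*y^3*z - 3*y^3 + 15*y^2*z - 9*y^2 + 45*y*z - 5*y + 25*z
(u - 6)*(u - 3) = u^2 - 9*u + 18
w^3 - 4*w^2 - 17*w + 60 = (w - 5)*(w - 3)*(w + 4)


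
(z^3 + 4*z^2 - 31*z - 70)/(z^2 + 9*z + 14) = z - 5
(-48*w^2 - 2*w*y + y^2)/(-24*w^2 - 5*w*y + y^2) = (6*w + y)/(3*w + y)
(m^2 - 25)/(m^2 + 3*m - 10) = (m - 5)/(m - 2)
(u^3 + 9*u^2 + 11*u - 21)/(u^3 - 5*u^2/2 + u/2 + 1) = 2*(u^2 + 10*u + 21)/(2*u^2 - 3*u - 2)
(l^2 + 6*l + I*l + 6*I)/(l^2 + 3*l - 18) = (l + I)/(l - 3)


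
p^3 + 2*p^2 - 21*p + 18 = (p - 3)*(p - 1)*(p + 6)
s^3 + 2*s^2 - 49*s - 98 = (s - 7)*(s + 2)*(s + 7)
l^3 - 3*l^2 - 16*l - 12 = (l - 6)*(l + 1)*(l + 2)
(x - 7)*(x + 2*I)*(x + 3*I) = x^3 - 7*x^2 + 5*I*x^2 - 6*x - 35*I*x + 42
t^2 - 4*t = t*(t - 4)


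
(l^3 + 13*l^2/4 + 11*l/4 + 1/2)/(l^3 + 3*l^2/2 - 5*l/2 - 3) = (4*l + 1)/(2*(2*l - 3))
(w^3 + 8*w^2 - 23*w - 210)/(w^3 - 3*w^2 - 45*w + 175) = (w + 6)/(w - 5)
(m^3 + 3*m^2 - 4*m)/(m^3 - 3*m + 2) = m*(m + 4)/(m^2 + m - 2)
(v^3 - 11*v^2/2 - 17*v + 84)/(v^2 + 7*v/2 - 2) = (2*v^2 - 19*v + 42)/(2*v - 1)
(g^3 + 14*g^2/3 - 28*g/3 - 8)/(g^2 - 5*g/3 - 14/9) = 3*(g^2 + 4*g - 12)/(3*g - 7)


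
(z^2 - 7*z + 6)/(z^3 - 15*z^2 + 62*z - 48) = 1/(z - 8)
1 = 1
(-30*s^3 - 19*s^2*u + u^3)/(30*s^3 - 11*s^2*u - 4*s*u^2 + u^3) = (-2*s - u)/(2*s - u)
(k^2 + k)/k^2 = (k + 1)/k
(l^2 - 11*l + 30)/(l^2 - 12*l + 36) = (l - 5)/(l - 6)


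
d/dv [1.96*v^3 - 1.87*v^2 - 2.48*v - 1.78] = 5.88*v^2 - 3.74*v - 2.48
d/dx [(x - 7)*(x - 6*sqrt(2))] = 2*x - 6*sqrt(2) - 7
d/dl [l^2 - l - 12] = 2*l - 1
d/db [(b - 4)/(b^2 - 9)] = (b^2 - 2*b*(b - 4) - 9)/(b^2 - 9)^2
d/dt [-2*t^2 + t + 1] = 1 - 4*t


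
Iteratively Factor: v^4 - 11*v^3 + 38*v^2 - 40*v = (v - 5)*(v^3 - 6*v^2 + 8*v) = v*(v - 5)*(v^2 - 6*v + 8) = v*(v - 5)*(v - 4)*(v - 2)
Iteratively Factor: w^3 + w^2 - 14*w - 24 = (w - 4)*(w^2 + 5*w + 6) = (w - 4)*(w + 3)*(w + 2)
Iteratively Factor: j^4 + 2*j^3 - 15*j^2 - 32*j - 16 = (j + 4)*(j^3 - 2*j^2 - 7*j - 4) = (j - 4)*(j + 4)*(j^2 + 2*j + 1) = (j - 4)*(j + 1)*(j + 4)*(j + 1)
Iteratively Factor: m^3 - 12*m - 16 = (m + 2)*(m^2 - 2*m - 8) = (m - 4)*(m + 2)*(m + 2)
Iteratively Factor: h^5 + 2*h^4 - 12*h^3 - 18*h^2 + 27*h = (h + 3)*(h^4 - h^3 - 9*h^2 + 9*h) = (h - 1)*(h + 3)*(h^3 - 9*h) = (h - 1)*(h + 3)^2*(h^2 - 3*h) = h*(h - 1)*(h + 3)^2*(h - 3)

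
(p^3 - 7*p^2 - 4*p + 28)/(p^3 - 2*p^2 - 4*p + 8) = (p - 7)/(p - 2)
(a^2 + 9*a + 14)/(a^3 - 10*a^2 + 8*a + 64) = (a + 7)/(a^2 - 12*a + 32)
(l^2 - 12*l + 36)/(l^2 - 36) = (l - 6)/(l + 6)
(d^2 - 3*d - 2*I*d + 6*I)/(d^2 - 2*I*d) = (d - 3)/d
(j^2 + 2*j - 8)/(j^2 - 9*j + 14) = (j + 4)/(j - 7)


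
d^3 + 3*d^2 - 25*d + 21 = (d - 3)*(d - 1)*(d + 7)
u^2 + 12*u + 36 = (u + 6)^2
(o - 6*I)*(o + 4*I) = o^2 - 2*I*o + 24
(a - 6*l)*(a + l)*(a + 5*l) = a^3 - 31*a*l^2 - 30*l^3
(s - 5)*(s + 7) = s^2 + 2*s - 35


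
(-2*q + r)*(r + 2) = -2*q*r - 4*q + r^2 + 2*r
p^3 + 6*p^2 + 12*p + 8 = (p + 2)^3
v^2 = v^2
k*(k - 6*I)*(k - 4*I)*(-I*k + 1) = -I*k^4 - 9*k^3 + 14*I*k^2 - 24*k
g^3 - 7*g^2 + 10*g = g*(g - 5)*(g - 2)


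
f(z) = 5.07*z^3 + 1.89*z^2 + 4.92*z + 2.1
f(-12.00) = -8545.74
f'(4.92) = 391.70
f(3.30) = 221.12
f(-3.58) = -223.92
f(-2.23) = -55.70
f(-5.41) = -771.99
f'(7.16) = 811.73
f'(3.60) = 215.65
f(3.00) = 170.76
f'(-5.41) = 429.64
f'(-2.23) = 72.13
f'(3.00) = 153.15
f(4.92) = 675.87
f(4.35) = 476.59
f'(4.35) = 309.17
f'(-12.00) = 2149.80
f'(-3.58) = 186.33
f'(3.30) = 183.03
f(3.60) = 280.85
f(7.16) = 1995.22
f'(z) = 15.21*z^2 + 3.78*z + 4.92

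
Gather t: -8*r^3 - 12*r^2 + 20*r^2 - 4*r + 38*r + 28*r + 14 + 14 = -8*r^3 + 8*r^2 + 62*r + 28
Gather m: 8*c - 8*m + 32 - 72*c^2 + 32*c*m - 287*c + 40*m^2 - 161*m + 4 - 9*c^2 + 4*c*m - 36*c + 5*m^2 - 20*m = -81*c^2 - 315*c + 45*m^2 + m*(36*c - 189) + 36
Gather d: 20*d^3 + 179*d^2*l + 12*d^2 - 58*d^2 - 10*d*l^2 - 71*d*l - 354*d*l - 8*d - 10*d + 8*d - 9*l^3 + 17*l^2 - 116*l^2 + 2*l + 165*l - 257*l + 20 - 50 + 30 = 20*d^3 + d^2*(179*l - 46) + d*(-10*l^2 - 425*l - 10) - 9*l^3 - 99*l^2 - 90*l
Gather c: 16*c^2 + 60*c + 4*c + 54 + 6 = 16*c^2 + 64*c + 60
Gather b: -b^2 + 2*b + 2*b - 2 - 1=-b^2 + 4*b - 3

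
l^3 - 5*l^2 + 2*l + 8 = (l - 4)*(l - 2)*(l + 1)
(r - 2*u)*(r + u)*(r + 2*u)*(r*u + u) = r^4*u + r^3*u^2 + r^3*u - 4*r^2*u^3 + r^2*u^2 - 4*r*u^4 - 4*r*u^3 - 4*u^4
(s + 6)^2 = s^2 + 12*s + 36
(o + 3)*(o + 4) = o^2 + 7*o + 12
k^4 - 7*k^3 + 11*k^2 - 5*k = k*(k - 5)*(k - 1)^2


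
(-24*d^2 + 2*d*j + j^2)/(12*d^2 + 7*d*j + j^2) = (-24*d^2 + 2*d*j + j^2)/(12*d^2 + 7*d*j + j^2)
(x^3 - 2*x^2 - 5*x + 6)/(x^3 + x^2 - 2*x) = (x - 3)/x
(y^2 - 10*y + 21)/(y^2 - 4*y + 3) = (y - 7)/(y - 1)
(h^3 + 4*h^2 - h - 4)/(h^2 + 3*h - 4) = h + 1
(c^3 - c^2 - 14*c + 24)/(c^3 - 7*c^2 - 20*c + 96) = (c - 2)/(c - 8)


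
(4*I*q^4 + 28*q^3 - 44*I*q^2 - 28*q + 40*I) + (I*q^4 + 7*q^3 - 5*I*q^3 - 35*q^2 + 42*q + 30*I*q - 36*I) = 5*I*q^4 + 35*q^3 - 5*I*q^3 - 35*q^2 - 44*I*q^2 + 14*q + 30*I*q + 4*I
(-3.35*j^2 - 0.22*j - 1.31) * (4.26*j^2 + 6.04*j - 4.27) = -14.271*j^4 - 21.1712*j^3 + 7.3951*j^2 - 6.973*j + 5.5937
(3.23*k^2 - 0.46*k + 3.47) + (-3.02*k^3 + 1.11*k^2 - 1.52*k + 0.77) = -3.02*k^3 + 4.34*k^2 - 1.98*k + 4.24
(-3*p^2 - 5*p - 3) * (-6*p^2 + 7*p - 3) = 18*p^4 + 9*p^3 - 8*p^2 - 6*p + 9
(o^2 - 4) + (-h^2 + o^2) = -h^2 + 2*o^2 - 4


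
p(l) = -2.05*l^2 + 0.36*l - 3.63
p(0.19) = -3.64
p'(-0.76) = 3.48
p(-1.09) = -6.46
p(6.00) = -75.27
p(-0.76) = -5.09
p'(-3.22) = 13.56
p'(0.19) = -0.42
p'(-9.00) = 37.26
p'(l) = 0.36 - 4.1*l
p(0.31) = -3.72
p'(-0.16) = 1.02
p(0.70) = -4.38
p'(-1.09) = 4.83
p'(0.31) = -0.91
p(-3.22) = -26.04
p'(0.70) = -2.51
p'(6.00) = -24.24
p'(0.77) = -2.80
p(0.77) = -4.57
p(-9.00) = -172.92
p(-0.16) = -3.74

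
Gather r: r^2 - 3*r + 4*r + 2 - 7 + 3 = r^2 + r - 2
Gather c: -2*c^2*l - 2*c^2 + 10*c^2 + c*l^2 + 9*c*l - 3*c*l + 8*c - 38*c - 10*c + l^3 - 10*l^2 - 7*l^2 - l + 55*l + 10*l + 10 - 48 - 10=c^2*(8 - 2*l) + c*(l^2 + 6*l - 40) + l^3 - 17*l^2 + 64*l - 48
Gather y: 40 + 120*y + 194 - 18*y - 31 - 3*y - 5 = 99*y + 198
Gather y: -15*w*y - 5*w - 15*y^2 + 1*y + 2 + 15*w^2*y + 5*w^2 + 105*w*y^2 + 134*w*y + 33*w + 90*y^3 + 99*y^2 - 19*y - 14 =5*w^2 + 28*w + 90*y^3 + y^2*(105*w + 84) + y*(15*w^2 + 119*w - 18) - 12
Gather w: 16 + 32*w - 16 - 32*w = 0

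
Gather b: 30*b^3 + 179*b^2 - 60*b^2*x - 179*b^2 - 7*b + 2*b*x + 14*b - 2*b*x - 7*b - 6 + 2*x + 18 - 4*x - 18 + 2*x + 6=30*b^3 - 60*b^2*x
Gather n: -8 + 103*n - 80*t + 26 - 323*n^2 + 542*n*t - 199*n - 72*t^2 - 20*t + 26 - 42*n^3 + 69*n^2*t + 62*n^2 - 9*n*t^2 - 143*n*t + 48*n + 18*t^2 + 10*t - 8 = -42*n^3 + n^2*(69*t - 261) + n*(-9*t^2 + 399*t - 48) - 54*t^2 - 90*t + 36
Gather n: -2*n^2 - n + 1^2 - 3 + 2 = -2*n^2 - n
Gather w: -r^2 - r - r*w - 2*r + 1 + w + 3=-r^2 - 3*r + w*(1 - r) + 4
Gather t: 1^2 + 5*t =5*t + 1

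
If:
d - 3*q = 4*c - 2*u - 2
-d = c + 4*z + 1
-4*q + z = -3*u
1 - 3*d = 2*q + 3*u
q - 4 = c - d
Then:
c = 446/25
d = 49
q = -679/25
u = -764/25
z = -424/25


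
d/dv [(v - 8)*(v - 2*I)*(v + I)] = 3*v^2 - 2*v*(8 + I) + 2 + 8*I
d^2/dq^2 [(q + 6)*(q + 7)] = 2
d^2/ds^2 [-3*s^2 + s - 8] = -6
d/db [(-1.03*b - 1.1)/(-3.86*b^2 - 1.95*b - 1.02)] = (3.9758*b^2 + 2.0085*b - (1.03*b + 1.1)*(7.72*b + 1.95) + 1.0506)/(3.86*b^2 + 1.95*b + 1.02)^2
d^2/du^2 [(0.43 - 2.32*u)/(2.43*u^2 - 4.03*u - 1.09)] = ((2.32*u - 0.43)*(4.86*u - 4.03)*(9.72*u - 8.06) + (33.8256*u - 20.789)*(-2.43*u^2 + 4.03*u + 1.09))/(-2.43*u^2 + 4.03*u + 1.09)^3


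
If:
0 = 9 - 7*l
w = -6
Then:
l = 9/7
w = -6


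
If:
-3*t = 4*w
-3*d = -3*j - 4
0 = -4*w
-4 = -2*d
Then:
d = 2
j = 2/3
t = 0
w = 0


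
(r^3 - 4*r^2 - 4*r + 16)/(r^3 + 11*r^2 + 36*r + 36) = (r^2 - 6*r + 8)/(r^2 + 9*r + 18)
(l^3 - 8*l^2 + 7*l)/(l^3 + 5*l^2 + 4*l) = (l^2 - 8*l + 7)/(l^2 + 5*l + 4)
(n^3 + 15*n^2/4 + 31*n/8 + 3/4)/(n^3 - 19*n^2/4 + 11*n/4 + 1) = (n^2 + 7*n/2 + 3)/(n^2 - 5*n + 4)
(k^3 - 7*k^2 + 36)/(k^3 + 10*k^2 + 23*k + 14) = (k^2 - 9*k + 18)/(k^2 + 8*k + 7)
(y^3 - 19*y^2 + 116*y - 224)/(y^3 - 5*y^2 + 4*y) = (y^2 - 15*y + 56)/(y*(y - 1))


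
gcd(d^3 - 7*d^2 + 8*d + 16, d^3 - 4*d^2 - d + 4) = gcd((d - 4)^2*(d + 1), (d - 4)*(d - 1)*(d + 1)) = d^2 - 3*d - 4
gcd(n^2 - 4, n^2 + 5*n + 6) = n + 2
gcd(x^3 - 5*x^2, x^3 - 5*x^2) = x^3 - 5*x^2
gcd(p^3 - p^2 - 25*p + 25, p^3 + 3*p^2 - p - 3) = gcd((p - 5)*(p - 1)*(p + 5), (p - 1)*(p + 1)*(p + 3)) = p - 1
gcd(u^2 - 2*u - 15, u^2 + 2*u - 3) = u + 3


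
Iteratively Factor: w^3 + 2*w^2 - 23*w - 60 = (w - 5)*(w^2 + 7*w + 12) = (w - 5)*(w + 3)*(w + 4)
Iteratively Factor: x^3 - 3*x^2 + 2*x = (x)*(x^2 - 3*x + 2) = x*(x - 1)*(x - 2)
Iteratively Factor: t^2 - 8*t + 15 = (t - 5)*(t - 3)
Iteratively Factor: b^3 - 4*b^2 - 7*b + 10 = (b - 1)*(b^2 - 3*b - 10) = (b - 1)*(b + 2)*(b - 5)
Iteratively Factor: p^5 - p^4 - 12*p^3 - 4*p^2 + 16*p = (p + 2)*(p^4 - 3*p^3 - 6*p^2 + 8*p) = (p - 4)*(p + 2)*(p^3 + p^2 - 2*p) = (p - 4)*(p - 1)*(p + 2)*(p^2 + 2*p) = p*(p - 4)*(p - 1)*(p + 2)*(p + 2)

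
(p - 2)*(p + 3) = p^2 + p - 6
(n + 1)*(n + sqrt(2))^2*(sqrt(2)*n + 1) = sqrt(2)*n^4 + sqrt(2)*n^3 + 5*n^3 + 5*n^2 + 4*sqrt(2)*n^2 + 2*n + 4*sqrt(2)*n + 2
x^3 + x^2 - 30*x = x*(x - 5)*(x + 6)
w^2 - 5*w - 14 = (w - 7)*(w + 2)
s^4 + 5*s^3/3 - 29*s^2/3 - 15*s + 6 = (s - 3)*(s - 1/3)*(s + 2)*(s + 3)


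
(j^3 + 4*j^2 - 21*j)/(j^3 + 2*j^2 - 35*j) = (j - 3)/(j - 5)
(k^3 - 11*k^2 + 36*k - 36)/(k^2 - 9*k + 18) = k - 2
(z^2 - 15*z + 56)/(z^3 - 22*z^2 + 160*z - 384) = (z - 7)/(z^2 - 14*z + 48)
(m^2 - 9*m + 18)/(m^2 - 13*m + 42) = (m - 3)/(m - 7)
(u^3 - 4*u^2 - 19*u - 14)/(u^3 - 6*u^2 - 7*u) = (u + 2)/u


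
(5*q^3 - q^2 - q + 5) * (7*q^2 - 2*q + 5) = 35*q^5 - 17*q^4 + 20*q^3 + 32*q^2 - 15*q + 25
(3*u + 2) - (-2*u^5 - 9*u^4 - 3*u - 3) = 2*u^5 + 9*u^4 + 6*u + 5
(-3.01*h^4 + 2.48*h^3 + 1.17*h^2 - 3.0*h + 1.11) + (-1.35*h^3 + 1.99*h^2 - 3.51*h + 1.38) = -3.01*h^4 + 1.13*h^3 + 3.16*h^2 - 6.51*h + 2.49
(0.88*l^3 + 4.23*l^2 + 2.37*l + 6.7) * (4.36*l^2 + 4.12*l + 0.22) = 3.8368*l^5 + 22.0684*l^4 + 27.9544*l^3 + 39.907*l^2 + 28.1254*l + 1.474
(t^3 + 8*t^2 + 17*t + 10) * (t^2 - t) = t^5 + 7*t^4 + 9*t^3 - 7*t^2 - 10*t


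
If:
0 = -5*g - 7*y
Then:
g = -7*y/5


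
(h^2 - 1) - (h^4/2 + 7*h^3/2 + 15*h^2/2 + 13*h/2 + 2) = -h^4/2 - 7*h^3/2 - 13*h^2/2 - 13*h/2 - 3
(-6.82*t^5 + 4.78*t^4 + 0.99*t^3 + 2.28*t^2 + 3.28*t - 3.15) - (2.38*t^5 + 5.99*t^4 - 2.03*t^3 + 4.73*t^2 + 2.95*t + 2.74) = -9.2*t^5 - 1.21*t^4 + 3.02*t^3 - 2.45*t^2 + 0.33*t - 5.89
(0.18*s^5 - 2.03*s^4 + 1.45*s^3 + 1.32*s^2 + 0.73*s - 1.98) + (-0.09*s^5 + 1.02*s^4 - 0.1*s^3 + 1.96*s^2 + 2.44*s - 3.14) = 0.09*s^5 - 1.01*s^4 + 1.35*s^3 + 3.28*s^2 + 3.17*s - 5.12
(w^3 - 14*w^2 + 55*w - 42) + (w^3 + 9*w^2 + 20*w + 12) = 2*w^3 - 5*w^2 + 75*w - 30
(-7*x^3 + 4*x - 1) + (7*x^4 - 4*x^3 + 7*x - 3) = 7*x^4 - 11*x^3 + 11*x - 4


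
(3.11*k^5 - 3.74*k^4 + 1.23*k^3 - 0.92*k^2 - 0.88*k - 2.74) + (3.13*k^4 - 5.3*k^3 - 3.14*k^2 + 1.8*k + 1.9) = 3.11*k^5 - 0.61*k^4 - 4.07*k^3 - 4.06*k^2 + 0.92*k - 0.84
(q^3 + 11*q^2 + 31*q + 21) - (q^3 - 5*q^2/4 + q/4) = 49*q^2/4 + 123*q/4 + 21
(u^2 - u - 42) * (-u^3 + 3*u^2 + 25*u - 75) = -u^5 + 4*u^4 + 64*u^3 - 226*u^2 - 975*u + 3150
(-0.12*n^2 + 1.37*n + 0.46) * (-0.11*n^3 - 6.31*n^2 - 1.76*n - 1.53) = 0.0132*n^5 + 0.6065*n^4 - 8.4841*n^3 - 5.1302*n^2 - 2.9057*n - 0.7038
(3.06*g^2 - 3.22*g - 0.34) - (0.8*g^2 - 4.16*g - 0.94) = 2.26*g^2 + 0.94*g + 0.6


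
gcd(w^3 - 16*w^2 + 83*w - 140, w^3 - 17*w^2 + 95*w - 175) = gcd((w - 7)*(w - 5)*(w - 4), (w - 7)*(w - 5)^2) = w^2 - 12*w + 35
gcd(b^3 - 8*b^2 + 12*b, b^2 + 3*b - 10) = b - 2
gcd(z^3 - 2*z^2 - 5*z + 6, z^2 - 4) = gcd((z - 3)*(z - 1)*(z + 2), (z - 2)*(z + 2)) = z + 2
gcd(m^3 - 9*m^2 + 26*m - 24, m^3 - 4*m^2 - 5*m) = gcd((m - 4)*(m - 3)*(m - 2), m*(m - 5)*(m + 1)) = 1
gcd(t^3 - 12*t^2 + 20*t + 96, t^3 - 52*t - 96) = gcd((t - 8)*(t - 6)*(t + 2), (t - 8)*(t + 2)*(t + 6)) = t^2 - 6*t - 16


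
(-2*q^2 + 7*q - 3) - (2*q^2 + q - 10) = -4*q^2 + 6*q + 7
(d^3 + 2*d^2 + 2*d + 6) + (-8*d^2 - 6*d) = d^3 - 6*d^2 - 4*d + 6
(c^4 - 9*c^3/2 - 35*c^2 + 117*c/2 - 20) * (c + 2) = c^5 - 5*c^4/2 - 44*c^3 - 23*c^2/2 + 97*c - 40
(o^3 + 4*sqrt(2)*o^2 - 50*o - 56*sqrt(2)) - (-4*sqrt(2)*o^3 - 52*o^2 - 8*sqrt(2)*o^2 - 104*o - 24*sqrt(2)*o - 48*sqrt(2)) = o^3 + 4*sqrt(2)*o^3 + 12*sqrt(2)*o^2 + 52*o^2 + 24*sqrt(2)*o + 54*o - 8*sqrt(2)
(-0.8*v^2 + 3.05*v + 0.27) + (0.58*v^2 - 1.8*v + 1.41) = -0.22*v^2 + 1.25*v + 1.68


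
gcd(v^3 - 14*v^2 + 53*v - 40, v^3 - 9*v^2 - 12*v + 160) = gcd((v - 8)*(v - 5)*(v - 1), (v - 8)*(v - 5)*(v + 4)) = v^2 - 13*v + 40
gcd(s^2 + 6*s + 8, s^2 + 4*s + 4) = s + 2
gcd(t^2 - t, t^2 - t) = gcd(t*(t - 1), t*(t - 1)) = t^2 - t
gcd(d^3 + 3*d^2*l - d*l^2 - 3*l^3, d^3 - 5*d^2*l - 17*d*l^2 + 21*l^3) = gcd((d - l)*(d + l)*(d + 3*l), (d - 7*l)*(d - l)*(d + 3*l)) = d^2 + 2*d*l - 3*l^2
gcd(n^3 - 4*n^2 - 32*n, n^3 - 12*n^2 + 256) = n^2 - 4*n - 32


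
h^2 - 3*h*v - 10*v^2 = (h - 5*v)*(h + 2*v)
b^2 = b^2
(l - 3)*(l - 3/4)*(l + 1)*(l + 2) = l^4 - 3*l^3/4 - 7*l^2 - 3*l/4 + 9/2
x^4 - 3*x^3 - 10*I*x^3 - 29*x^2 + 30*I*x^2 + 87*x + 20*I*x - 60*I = (x - 3)*(x - 5*I)*(x - 4*I)*(x - I)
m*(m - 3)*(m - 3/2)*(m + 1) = m^4 - 7*m^3/2 + 9*m/2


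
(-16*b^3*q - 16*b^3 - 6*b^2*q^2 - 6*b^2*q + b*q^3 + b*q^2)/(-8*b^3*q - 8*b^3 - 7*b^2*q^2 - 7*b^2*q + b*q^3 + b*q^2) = (2*b + q)/(b + q)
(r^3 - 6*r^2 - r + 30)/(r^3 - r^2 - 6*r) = (r - 5)/r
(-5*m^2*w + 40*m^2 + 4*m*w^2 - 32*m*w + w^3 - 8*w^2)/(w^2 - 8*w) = -5*m^2/w + 4*m + w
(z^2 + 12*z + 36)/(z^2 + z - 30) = (z + 6)/(z - 5)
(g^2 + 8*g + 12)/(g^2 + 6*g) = (g + 2)/g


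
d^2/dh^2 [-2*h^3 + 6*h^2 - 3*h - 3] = 12 - 12*h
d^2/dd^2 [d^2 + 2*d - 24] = 2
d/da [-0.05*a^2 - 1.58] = -0.1*a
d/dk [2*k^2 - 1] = 4*k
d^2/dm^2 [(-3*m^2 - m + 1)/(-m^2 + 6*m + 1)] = 2*(19*m^3 + 6*m^2 + 21*m - 40)/(m^6 - 18*m^5 + 105*m^4 - 180*m^3 - 105*m^2 - 18*m - 1)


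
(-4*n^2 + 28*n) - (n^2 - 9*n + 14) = -5*n^2 + 37*n - 14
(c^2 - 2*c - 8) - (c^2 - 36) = 28 - 2*c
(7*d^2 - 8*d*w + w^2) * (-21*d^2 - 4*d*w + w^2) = -147*d^4 + 140*d^3*w + 18*d^2*w^2 - 12*d*w^3 + w^4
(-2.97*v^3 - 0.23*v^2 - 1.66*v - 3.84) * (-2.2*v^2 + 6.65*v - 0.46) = 6.534*v^5 - 19.2445*v^4 + 3.4887*v^3 - 2.4852*v^2 - 24.7724*v + 1.7664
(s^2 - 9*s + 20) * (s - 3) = s^3 - 12*s^2 + 47*s - 60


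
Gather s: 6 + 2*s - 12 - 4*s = -2*s - 6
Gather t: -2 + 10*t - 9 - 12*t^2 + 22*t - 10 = -12*t^2 + 32*t - 21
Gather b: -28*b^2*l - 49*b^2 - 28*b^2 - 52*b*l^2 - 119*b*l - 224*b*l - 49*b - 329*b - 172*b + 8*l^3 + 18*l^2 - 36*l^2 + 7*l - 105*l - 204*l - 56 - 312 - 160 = b^2*(-28*l - 77) + b*(-52*l^2 - 343*l - 550) + 8*l^3 - 18*l^2 - 302*l - 528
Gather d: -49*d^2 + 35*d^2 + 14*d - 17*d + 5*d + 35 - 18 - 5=-14*d^2 + 2*d + 12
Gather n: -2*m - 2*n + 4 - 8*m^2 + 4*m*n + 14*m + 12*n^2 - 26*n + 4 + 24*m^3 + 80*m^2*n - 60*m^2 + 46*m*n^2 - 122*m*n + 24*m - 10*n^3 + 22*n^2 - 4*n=24*m^3 - 68*m^2 + 36*m - 10*n^3 + n^2*(46*m + 34) + n*(80*m^2 - 118*m - 32) + 8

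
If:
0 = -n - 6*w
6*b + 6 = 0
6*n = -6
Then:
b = -1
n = -1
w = 1/6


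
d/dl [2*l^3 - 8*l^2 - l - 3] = 6*l^2 - 16*l - 1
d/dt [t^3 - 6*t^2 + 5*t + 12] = 3*t^2 - 12*t + 5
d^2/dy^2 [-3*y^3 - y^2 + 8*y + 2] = -18*y - 2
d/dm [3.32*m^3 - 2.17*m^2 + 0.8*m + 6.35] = 9.96*m^2 - 4.34*m + 0.8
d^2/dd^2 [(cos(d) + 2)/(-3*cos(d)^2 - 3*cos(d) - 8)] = 2*(81*(1 - cos(2*d))^2*cos(d) + 63*(1 - cos(2*d))^2 - 134*cos(d) - 360*cos(2*d) - 36*cos(3*d) - 18*cos(5*d) - 180)/(6*cos(d) + 3*cos(2*d) + 19)^3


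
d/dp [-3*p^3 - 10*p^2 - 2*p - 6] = -9*p^2 - 20*p - 2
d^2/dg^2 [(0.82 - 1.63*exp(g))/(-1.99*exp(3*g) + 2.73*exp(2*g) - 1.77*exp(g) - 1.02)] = (25.819852*exp(6*g) - 55.791441*exp(5*g) + 38.185785*exp(4*g) - 65.357223*exp(3*g) + 54.100278*exp(2*g) - 14.645268*exp(g) + 3.17628)*exp(g)/(7.880599*exp(9*g) - 32.433219*exp(8*g) + 65.521944*exp(7*g) - 65.923785*exp(6*g) + 25.030188*exp(5*g) + 18.703899*exp(4*g) - 17.816031*exp(3*g) + 1.065798*exp(2*g) + 5.524524*exp(g) + 1.061208)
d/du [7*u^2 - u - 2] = 14*u - 1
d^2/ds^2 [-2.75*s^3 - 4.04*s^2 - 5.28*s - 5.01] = -16.5*s - 8.08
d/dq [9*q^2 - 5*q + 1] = 18*q - 5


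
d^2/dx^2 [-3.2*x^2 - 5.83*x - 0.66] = -6.40000000000000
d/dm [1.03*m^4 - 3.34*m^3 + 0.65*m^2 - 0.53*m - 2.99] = 4.12*m^3 - 10.02*m^2 + 1.3*m - 0.53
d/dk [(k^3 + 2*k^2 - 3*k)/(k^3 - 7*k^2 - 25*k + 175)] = (-9*k^4 - 44*k^3 + 454*k^2 + 700*k - 525)/(k^6 - 14*k^5 - k^4 + 700*k^3 - 1825*k^2 - 8750*k + 30625)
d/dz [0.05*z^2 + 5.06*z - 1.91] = 0.1*z + 5.06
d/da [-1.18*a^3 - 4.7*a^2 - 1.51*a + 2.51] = -3.54*a^2 - 9.4*a - 1.51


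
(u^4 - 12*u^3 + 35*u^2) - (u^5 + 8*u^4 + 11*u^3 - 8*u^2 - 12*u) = -u^5 - 7*u^4 - 23*u^3 + 43*u^2 + 12*u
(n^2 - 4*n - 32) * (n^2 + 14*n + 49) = n^4 + 10*n^3 - 39*n^2 - 644*n - 1568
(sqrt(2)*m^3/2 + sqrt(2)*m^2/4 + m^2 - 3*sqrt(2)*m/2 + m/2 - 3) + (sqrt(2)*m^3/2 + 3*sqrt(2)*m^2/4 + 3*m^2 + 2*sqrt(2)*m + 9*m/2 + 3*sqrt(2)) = sqrt(2)*m^3 + sqrt(2)*m^2 + 4*m^2 + sqrt(2)*m/2 + 5*m - 3 + 3*sqrt(2)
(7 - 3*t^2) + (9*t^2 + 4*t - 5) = 6*t^2 + 4*t + 2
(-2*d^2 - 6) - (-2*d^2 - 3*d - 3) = 3*d - 3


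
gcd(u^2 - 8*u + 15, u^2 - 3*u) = u - 3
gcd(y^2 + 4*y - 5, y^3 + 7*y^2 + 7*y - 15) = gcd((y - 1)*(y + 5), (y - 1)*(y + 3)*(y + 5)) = y^2 + 4*y - 5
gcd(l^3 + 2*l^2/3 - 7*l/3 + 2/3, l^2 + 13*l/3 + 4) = 1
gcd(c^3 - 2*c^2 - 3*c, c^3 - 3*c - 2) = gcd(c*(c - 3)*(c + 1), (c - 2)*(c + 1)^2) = c + 1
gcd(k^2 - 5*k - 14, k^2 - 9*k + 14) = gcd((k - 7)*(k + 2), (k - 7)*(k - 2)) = k - 7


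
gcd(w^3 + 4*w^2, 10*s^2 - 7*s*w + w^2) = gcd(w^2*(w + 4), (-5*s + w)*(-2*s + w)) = 1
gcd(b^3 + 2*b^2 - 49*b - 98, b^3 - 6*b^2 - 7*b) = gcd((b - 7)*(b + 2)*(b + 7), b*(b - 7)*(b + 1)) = b - 7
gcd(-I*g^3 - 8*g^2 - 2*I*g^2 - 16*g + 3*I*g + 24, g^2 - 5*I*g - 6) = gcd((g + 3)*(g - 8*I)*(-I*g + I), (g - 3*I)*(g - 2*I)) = 1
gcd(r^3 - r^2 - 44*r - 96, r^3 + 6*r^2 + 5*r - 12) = r^2 + 7*r + 12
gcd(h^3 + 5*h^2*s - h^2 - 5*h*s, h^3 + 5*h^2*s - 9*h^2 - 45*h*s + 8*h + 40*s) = h^2 + 5*h*s - h - 5*s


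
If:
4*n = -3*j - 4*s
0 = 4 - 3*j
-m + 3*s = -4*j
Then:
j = 4/3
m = 3*s + 16/3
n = -s - 1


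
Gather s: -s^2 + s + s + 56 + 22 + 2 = -s^2 + 2*s + 80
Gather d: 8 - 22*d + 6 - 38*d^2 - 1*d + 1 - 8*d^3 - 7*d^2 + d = -8*d^3 - 45*d^2 - 22*d + 15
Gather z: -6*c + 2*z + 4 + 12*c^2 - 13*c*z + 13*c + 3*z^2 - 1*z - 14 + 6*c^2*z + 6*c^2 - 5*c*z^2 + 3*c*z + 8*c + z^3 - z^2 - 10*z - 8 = 18*c^2 + 15*c + z^3 + z^2*(2 - 5*c) + z*(6*c^2 - 10*c - 9) - 18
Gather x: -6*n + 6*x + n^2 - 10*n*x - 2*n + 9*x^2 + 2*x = n^2 - 8*n + 9*x^2 + x*(8 - 10*n)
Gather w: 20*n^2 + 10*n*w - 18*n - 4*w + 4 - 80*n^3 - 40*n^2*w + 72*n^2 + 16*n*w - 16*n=-80*n^3 + 92*n^2 - 34*n + w*(-40*n^2 + 26*n - 4) + 4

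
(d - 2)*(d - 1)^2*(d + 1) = d^4 - 3*d^3 + d^2 + 3*d - 2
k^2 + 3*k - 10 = (k - 2)*(k + 5)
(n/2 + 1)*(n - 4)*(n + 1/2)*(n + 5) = n^4/2 + 7*n^3/4 - 33*n^2/4 - 49*n/2 - 10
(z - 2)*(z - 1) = z^2 - 3*z + 2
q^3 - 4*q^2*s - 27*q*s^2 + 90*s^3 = (q - 6*s)*(q - 3*s)*(q + 5*s)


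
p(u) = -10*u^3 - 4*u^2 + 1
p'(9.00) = -2502.00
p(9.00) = -7613.00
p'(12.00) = -4416.00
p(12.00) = -17855.00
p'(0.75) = -22.88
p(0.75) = -5.47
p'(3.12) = -316.99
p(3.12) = -341.65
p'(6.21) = -1206.60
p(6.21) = -2548.09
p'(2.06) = -143.79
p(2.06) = -103.39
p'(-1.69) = -72.16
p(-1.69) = 37.84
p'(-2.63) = -186.47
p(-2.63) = 155.25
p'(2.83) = -262.91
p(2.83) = -257.69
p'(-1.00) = -22.00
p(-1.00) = 7.00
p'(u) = -30*u^2 - 8*u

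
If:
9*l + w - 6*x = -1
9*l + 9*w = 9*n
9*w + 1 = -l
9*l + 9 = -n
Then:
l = -80/89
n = -81/89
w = -1/89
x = -316/267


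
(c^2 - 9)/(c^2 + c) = (c^2 - 9)/(c*(c + 1))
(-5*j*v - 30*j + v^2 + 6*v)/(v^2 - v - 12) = (5*j*v + 30*j - v^2 - 6*v)/(-v^2 + v + 12)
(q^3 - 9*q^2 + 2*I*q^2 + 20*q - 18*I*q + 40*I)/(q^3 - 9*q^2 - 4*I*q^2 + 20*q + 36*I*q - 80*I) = (q + 2*I)/(q - 4*I)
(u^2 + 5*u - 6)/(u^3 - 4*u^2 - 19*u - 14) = (-u^2 - 5*u + 6)/(-u^3 + 4*u^2 + 19*u + 14)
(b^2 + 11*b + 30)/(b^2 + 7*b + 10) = (b + 6)/(b + 2)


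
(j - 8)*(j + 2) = j^2 - 6*j - 16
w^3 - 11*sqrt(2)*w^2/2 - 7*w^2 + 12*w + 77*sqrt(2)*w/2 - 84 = (w - 7)*(w - 4*sqrt(2))*(w - 3*sqrt(2)/2)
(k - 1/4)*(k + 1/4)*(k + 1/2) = k^3 + k^2/2 - k/16 - 1/32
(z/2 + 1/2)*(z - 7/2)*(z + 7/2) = z^3/2 + z^2/2 - 49*z/8 - 49/8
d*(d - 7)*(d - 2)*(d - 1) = d^4 - 10*d^3 + 23*d^2 - 14*d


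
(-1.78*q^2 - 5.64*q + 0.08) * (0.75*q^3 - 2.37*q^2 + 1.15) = -1.335*q^5 - 0.0113999999999992*q^4 + 13.4268*q^3 - 2.2366*q^2 - 6.486*q + 0.092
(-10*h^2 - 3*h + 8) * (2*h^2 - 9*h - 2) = -20*h^4 + 84*h^3 + 63*h^2 - 66*h - 16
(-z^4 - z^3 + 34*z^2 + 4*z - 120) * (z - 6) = -z^5 + 5*z^4 + 40*z^3 - 200*z^2 - 144*z + 720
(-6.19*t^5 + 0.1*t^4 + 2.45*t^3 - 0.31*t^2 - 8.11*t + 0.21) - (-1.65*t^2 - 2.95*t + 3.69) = -6.19*t^5 + 0.1*t^4 + 2.45*t^3 + 1.34*t^2 - 5.16*t - 3.48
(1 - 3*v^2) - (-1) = 2 - 3*v^2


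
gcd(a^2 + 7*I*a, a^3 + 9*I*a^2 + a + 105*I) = a + 7*I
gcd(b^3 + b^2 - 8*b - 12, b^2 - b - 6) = b^2 - b - 6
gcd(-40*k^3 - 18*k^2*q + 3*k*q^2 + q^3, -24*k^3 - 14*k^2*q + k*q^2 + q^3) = -8*k^2 - 2*k*q + q^2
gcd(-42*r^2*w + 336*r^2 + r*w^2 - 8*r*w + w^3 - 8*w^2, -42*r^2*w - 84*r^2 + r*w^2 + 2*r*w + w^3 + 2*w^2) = 42*r^2 - r*w - w^2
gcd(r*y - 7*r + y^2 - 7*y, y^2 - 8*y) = 1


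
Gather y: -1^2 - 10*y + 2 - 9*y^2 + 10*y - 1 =-9*y^2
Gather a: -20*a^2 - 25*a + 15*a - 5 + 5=-20*a^2 - 10*a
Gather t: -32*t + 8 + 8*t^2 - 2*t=8*t^2 - 34*t + 8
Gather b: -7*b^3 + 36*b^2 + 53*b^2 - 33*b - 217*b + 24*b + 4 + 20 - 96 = -7*b^3 + 89*b^2 - 226*b - 72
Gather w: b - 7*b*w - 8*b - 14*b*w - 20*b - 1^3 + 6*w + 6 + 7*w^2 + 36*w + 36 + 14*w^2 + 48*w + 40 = -27*b + 21*w^2 + w*(90 - 21*b) + 81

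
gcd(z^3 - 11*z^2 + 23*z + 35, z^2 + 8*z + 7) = z + 1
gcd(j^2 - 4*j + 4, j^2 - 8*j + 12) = j - 2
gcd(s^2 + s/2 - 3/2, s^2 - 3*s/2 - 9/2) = s + 3/2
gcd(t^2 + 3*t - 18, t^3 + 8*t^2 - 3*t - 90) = t^2 + 3*t - 18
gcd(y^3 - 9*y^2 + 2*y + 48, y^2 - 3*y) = y - 3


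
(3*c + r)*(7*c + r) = 21*c^2 + 10*c*r + r^2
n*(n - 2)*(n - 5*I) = n^3 - 2*n^2 - 5*I*n^2 + 10*I*n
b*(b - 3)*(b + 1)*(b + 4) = b^4 + 2*b^3 - 11*b^2 - 12*b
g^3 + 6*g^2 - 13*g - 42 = (g - 3)*(g + 2)*(g + 7)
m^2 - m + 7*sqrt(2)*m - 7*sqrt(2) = (m - 1)*(m + 7*sqrt(2))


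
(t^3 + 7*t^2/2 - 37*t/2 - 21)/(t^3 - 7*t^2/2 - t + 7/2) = (t + 6)/(t - 1)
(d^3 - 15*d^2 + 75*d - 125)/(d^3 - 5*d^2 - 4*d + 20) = (d^2 - 10*d + 25)/(d^2 - 4)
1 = 1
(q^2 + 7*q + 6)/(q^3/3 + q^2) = 3*(q^2 + 7*q + 6)/(q^2*(q + 3))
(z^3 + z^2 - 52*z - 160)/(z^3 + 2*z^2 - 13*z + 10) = (z^2 - 4*z - 32)/(z^2 - 3*z + 2)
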